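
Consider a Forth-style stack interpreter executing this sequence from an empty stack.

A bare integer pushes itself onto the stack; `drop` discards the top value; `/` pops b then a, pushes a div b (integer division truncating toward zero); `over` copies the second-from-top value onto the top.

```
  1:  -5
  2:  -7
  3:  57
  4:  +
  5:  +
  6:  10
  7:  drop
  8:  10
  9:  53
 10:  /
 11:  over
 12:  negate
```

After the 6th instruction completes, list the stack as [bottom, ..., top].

[45, 10]

-5 → [-5]
-7 → [-5, -7]
57 → [-5, -7, 57]
+  → [-5, 50]
+  → [45]
10 → [45, 10]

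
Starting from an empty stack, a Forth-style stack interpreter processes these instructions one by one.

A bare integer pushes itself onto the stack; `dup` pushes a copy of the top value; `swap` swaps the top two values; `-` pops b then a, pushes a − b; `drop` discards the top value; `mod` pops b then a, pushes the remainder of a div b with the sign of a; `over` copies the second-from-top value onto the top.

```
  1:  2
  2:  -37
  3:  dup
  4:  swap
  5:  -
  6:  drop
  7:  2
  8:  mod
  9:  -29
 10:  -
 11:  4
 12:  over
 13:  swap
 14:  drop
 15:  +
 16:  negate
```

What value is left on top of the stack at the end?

-58

2      → [2]
-37    → [2, -37]
dup    → [2, -37, -37]
swap   → [2, -37, -37]
-      → [2, 0]
drop   → [2]
2      → [2, 2]
mod    → [0]
-29    → [0, -29]
-      → [29]
4      → [29, 4]
over   → [29, 4, 29]
swap   → [29, 29, 4]
drop   → [29, 29]
+      → [58]
negate → [-58]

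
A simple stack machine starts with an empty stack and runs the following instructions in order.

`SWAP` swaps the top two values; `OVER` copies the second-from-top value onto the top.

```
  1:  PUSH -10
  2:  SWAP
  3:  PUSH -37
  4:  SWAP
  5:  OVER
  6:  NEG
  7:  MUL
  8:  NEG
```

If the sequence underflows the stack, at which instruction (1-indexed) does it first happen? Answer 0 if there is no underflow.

PUSH -10 : [-10]
SWAP  — needs 2 operands, stack has 1 → underflow

2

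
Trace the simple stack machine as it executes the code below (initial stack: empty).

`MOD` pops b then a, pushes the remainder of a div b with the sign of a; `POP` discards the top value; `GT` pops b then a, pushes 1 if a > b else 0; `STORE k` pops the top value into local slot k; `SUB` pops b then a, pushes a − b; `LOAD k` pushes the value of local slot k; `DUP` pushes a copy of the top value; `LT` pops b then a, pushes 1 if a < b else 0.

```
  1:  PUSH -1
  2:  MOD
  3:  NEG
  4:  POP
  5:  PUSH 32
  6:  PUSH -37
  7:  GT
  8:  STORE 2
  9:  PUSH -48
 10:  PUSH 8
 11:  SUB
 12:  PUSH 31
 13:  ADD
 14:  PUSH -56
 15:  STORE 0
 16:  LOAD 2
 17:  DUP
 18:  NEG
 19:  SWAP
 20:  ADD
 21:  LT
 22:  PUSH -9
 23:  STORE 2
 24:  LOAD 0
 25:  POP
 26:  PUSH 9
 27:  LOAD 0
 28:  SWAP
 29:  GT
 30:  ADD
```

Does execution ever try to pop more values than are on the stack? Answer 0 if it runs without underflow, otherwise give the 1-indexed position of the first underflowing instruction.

PUSH -1 → -1
MOD  — needs 2 operands, stack has 1 → underflow

2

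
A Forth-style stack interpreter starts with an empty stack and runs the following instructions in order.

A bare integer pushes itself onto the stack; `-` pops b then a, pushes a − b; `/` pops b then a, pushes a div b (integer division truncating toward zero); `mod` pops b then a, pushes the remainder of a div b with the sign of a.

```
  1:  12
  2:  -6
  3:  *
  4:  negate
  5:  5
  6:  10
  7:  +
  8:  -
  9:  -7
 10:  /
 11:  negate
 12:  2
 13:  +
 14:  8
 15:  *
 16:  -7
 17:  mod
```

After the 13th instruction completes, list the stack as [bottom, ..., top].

[10]

12      [12]
-6      [12, -6]
*       [-72]
negate  [72]
5       [72, 5]
10      [72, 5, 10]
+       [72, 15]
-       [57]
-7      [57, -7]
/       [-8]
negate  [8]
2       [8, 2]
+       [10]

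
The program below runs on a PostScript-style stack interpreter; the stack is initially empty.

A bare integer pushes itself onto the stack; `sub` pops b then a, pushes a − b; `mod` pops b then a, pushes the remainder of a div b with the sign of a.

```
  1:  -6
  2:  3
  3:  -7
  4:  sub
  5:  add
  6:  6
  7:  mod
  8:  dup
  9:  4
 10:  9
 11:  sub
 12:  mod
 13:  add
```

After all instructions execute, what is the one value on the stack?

8

-6  -> -6
3   -> -6 3
-7  -> -6 3 -7
sub -> -6 10
add -> 4
6   -> 4 6
mod -> 4
dup -> 4 4
4   -> 4 4 4
9   -> 4 4 4 9
sub -> 4 4 -5
mod -> 4 4
add -> 8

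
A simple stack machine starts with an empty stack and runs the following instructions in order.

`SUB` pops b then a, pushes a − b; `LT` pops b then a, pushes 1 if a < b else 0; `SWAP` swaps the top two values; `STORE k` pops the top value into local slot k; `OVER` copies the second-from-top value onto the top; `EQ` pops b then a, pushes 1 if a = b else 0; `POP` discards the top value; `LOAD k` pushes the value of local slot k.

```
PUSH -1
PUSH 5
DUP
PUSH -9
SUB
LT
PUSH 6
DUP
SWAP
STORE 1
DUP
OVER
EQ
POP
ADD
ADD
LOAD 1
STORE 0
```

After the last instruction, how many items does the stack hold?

1

PUSH -1 → [-1]
PUSH 5  → [-1, 5]
DUP     → [-1, 5, 5]
PUSH -9 → [-1, 5, 5, -9]
SUB     → [-1, 5, 14]
LT      → [-1, 1]
PUSH 6  → [-1, 1, 6]
DUP     → [-1, 1, 6, 6]
SWAP    → [-1, 1, 6, 6]
STORE 1 → [-1, 1, 6]
DUP     → [-1, 1, 6, 6]
OVER    → [-1, 1, 6, 6, 6]
EQ      → [-1, 1, 6, 1]
POP     → [-1, 1, 6]
ADD     → [-1, 7]
ADD     → [6]
LOAD 1  → [6, 6]
STORE 0 → [6]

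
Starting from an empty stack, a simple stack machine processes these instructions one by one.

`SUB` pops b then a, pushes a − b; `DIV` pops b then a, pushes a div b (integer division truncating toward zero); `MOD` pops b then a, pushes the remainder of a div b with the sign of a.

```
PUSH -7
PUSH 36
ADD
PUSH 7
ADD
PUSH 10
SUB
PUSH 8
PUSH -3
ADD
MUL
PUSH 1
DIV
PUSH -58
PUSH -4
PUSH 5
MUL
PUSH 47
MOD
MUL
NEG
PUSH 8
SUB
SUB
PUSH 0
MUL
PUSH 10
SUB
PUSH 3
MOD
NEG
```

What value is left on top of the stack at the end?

1

PUSH -7  : [-7]
PUSH 36  : [-7, 36]
ADD      : [29]
PUSH 7   : [29, 7]
ADD      : [36]
PUSH 10  : [36, 10]
SUB      : [26]
PUSH 8   : [26, 8]
PUSH -3  : [26, 8, -3]
ADD      : [26, 5]
MUL      : [130]
PUSH 1   : [130, 1]
DIV      : [130]
PUSH -58 : [130, -58]
PUSH -4  : [130, -58, -4]
PUSH 5   : [130, -58, -4, 5]
MUL      : [130, -58, -20]
PUSH 47  : [130, -58, -20, 47]
MOD      : [130, -58, -20]
MUL      : [130, 1160]
NEG      : [130, -1160]
PUSH 8   : [130, -1160, 8]
SUB      : [130, -1168]
SUB      : [1298]
PUSH 0   : [1298, 0]
MUL      : [0]
PUSH 10  : [0, 10]
SUB      : [-10]
PUSH 3   : [-10, 3]
MOD      : [-1]
NEG      : [1]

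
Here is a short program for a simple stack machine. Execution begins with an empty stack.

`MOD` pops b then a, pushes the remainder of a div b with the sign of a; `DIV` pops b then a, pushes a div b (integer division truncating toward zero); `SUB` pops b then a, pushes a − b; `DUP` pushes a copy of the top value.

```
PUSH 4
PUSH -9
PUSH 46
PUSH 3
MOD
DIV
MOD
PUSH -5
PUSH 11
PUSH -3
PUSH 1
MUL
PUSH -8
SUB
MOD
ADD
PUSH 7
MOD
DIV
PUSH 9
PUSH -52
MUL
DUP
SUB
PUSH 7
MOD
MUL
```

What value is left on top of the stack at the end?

0

PUSH 4   -> [4]
PUSH -9  -> [4, -9]
PUSH 46  -> [4, -9, 46]
PUSH 3   -> [4, -9, 46, 3]
MOD      -> [4, -9, 1]
DIV      -> [4, -9]
MOD      -> [4]
PUSH -5  -> [4, -5]
PUSH 11  -> [4, -5, 11]
PUSH -3  -> [4, -5, 11, -3]
PUSH 1   -> [4, -5, 11, -3, 1]
MUL      -> [4, -5, 11, -3]
PUSH -8  -> [4, -5, 11, -3, -8]
SUB      -> [4, -5, 11, 5]
MOD      -> [4, -5, 1]
ADD      -> [4, -4]
PUSH 7   -> [4, -4, 7]
MOD      -> [4, -4]
DIV      -> [-1]
PUSH 9   -> [-1, 9]
PUSH -52 -> [-1, 9, -52]
MUL      -> [-1, -468]
DUP      -> [-1, -468, -468]
SUB      -> [-1, 0]
PUSH 7   -> [-1, 0, 7]
MOD      -> [-1, 0]
MUL      -> [0]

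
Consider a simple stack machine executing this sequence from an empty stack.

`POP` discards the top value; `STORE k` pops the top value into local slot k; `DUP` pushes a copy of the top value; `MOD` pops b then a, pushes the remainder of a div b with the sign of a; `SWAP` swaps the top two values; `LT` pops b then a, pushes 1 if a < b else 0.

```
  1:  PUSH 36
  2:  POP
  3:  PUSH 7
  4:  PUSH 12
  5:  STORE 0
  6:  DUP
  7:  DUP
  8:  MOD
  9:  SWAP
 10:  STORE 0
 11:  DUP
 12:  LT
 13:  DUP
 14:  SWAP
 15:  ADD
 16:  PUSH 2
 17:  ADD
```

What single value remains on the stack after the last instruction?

PUSH 36 → [36]
POP     → []
PUSH 7  → [7]
PUSH 12 → [7, 12]
STORE 0 → [7]
DUP     → [7, 7]
DUP     → [7, 7, 7]
MOD     → [7, 0]
SWAP    → [0, 7]
STORE 0 → [0]
DUP     → [0, 0]
LT      → [0]
DUP     → [0, 0]
SWAP    → [0, 0]
ADD     → [0]
PUSH 2  → [0, 2]
ADD     → [2]

2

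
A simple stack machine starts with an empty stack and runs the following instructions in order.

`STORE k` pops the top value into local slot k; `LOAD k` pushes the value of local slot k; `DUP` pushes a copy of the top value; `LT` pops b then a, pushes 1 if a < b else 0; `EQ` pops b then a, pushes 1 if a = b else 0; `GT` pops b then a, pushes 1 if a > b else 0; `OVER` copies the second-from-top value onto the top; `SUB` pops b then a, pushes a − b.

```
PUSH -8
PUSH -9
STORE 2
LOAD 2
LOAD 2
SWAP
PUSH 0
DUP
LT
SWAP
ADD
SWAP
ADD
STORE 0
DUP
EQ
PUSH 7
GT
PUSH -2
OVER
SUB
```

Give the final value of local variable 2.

PUSH -8 : -8
PUSH -9 : -8 -9
STORE 2 : -8
LOAD 2  : -8 -9
LOAD 2  : -8 -9 -9
SWAP    : -8 -9 -9
PUSH 0  : -8 -9 -9 0
DUP     : -8 -9 -9 0 0
LT      : -8 -9 -9 0
SWAP    : -8 -9 0 -9
ADD     : -8 -9 -9
SWAP    : -8 -9 -9
ADD     : -8 -18
STORE 0 : -8
DUP     : -8 -8
EQ      : 1
PUSH 7  : 1 7
GT      : 0
PUSH -2 : 0 -2
OVER    : 0 -2 0
SUB     : 0 -2

-9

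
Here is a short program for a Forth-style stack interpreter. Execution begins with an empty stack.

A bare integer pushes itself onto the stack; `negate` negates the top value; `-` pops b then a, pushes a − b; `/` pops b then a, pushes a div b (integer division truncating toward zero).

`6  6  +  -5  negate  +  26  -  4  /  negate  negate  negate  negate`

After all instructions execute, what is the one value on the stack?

6      : [6]
6      : [6, 6]
+      : [12]
-5     : [12, -5]
negate : [12, 5]
+      : [17]
26     : [17, 26]
-      : [-9]
4      : [-9, 4]
/      : [-2]
negate : [2]
negate : [-2]
negate : [2]
negate : [-2]

-2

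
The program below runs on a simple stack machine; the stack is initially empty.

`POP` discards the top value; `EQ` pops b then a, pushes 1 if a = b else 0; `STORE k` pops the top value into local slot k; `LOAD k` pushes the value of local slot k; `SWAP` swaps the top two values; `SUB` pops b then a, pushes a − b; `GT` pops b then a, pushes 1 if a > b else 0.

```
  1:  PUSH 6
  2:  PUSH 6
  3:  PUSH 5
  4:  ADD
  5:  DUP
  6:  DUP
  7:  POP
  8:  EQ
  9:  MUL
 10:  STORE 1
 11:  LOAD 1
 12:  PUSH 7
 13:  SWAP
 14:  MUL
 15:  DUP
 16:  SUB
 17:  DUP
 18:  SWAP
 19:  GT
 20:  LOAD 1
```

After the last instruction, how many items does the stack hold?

PUSH 6  → [6]
PUSH 6  → [6, 6]
PUSH 5  → [6, 6, 5]
ADD     → [6, 11]
DUP     → [6, 11, 11]
DUP     → [6, 11, 11, 11]
POP     → [6, 11, 11]
EQ      → [6, 1]
MUL     → [6]
STORE 1 → []
LOAD 1  → [6]
PUSH 7  → [6, 7]
SWAP    → [7, 6]
MUL     → [42]
DUP     → [42, 42]
SUB     → [0]
DUP     → [0, 0]
SWAP    → [0, 0]
GT      → [0]
LOAD 1  → [0, 6]

2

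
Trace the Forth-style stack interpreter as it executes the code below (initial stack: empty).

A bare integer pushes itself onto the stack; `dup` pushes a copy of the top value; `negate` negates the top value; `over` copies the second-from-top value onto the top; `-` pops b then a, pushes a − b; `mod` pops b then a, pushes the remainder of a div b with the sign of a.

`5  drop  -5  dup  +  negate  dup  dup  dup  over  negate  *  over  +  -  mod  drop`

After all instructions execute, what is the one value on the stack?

10

5       [5]
drop    []
-5      [-5]
dup     [-5, -5]
+       [-10]
negate  [10]
dup     [10, 10]
dup     [10, 10, 10]
dup     [10, 10, 10, 10]
over    [10, 10, 10, 10, 10]
negate  [10, 10, 10, 10, -10]
*       [10, 10, 10, -100]
over    [10, 10, 10, -100, 10]
+       [10, 10, 10, -90]
-       [10, 10, 100]
mod     [10, 10]
drop    [10]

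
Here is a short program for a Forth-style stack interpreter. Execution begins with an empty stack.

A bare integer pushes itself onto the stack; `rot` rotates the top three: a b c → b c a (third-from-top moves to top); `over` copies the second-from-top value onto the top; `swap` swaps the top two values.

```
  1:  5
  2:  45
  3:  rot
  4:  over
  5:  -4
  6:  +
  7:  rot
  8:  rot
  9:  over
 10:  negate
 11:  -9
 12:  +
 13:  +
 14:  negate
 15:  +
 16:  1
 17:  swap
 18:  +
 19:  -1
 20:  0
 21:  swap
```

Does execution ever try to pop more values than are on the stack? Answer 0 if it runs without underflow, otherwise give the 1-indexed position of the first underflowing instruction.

3

5   [5]
45  [5, 45]
rot  — needs 3 operands, stack has 2 → underflow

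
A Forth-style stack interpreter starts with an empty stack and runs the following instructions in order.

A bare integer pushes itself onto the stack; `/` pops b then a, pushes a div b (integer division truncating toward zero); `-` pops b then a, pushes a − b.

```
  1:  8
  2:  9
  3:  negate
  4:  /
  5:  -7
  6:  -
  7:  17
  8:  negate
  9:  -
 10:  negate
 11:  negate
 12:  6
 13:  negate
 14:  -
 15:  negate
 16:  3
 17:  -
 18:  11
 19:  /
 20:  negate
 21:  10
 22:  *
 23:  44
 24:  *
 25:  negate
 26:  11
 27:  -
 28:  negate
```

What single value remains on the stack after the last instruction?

8       8
9       8 9
negate  8 -9
/       0
-7      0 -7
-       7
17      7 17
negate  7 -17
-       24
negate  -24
negate  24
6       24 6
negate  24 -6
-       30
negate  -30
3       -30 3
-       -33
11      -33 11
/       -3
negate  3
10      3 10
*       30
44      30 44
*       1320
negate  -1320
11      -1320 11
-       -1331
negate  1331

1331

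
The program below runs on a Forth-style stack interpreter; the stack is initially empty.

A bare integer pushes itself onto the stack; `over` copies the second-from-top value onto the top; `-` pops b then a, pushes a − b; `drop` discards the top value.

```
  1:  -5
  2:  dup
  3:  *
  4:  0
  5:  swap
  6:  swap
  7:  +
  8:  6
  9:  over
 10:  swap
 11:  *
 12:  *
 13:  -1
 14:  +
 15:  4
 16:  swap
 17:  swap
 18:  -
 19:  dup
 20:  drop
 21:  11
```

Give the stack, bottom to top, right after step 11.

[25, 150]

-5   → -5
dup  → -5 -5
*    → 25
0    → 25 0
swap → 0 25
swap → 25 0
+    → 25
6    → 25 6
over → 25 6 25
swap → 25 25 6
*    → 25 150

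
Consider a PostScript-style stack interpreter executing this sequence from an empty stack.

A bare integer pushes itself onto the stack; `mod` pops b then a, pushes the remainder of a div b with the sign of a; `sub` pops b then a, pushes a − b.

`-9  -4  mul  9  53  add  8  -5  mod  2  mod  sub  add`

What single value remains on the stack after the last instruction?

-9  → -9
-4  → -9 -4
mul → 36
9   → 36 9
53  → 36 9 53
add → 36 62
8   → 36 62 8
-5  → 36 62 8 -5
mod → 36 62 3
2   → 36 62 3 2
mod → 36 62 1
sub → 36 61
add → 97

97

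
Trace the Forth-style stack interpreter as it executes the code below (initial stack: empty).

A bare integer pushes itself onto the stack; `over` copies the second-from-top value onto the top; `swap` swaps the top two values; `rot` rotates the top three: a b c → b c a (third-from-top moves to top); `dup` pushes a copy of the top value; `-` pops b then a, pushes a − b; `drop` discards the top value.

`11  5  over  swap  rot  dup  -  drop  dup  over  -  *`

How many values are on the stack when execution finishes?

11    [11]
5     [11, 5]
over  [11, 5, 11]
swap  [11, 11, 5]
rot   [11, 5, 11]
dup   [11, 5, 11, 11]
-     [11, 5, 0]
drop  [11, 5]
dup   [11, 5, 5]
over  [11, 5, 5, 5]
-     [11, 5, 0]
*     [11, 0]

2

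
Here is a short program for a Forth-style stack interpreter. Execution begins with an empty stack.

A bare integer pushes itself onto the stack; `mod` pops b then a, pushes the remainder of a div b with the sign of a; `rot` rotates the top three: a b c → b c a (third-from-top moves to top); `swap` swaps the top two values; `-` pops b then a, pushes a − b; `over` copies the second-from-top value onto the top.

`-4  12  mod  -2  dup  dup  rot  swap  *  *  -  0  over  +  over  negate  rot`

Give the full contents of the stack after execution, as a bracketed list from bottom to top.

[4, -4, 4]

-4     → [-4]
12     → [-4, 12]
mod    → [-4]
-2     → [-4, -2]
dup    → [-4, -2, -2]
dup    → [-4, -2, -2, -2]
rot    → [-4, -2, -2, -2]
swap   → [-4, -2, -2, -2]
*      → [-4, -2, 4]
*      → [-4, -8]
-      → [4]
0      → [4, 0]
over   → [4, 0, 4]
+      → [4, 4]
over   → [4, 4, 4]
negate → [4, 4, -4]
rot    → [4, -4, 4]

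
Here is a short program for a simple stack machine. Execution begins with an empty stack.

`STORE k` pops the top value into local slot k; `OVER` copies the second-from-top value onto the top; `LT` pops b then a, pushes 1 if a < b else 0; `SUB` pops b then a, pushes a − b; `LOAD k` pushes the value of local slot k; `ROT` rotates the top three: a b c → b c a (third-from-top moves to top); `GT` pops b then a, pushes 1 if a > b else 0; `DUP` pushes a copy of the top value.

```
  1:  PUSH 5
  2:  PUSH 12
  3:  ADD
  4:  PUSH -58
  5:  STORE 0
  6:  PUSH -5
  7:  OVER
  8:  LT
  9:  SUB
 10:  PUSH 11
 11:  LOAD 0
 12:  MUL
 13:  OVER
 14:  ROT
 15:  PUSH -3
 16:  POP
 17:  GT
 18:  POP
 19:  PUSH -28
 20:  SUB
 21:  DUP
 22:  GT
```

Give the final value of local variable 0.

PUSH 5   → 5
PUSH 12  → 5 12
ADD      → 17
PUSH -58 → 17 -58
STORE 0  → 17
PUSH -5  → 17 -5
OVER     → 17 -5 17
LT       → 17 1
SUB      → 16
PUSH 11  → 16 11
LOAD 0   → 16 11 -58
MUL      → 16 -638
OVER     → 16 -638 16
ROT      → -638 16 16
PUSH -3  → -638 16 16 -3
POP      → -638 16 16
GT       → -638 0
POP      → -638
PUSH -28 → -638 -28
SUB      → -610
DUP      → -610 -610
GT       → 0

-58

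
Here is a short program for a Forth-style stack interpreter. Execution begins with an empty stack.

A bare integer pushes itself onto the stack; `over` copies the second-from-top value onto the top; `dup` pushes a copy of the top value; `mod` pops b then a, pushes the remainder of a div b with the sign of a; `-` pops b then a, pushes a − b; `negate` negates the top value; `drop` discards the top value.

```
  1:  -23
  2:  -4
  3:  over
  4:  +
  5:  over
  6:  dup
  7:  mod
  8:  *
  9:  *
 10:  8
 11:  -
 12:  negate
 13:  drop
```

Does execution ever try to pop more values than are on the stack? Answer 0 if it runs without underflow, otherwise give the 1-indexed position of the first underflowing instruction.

0

-23    → -23
-4     → -23 -4
over   → -23 -4 -23
+      → -23 -27
over   → -23 -27 -23
dup    → -23 -27 -23 -23
mod    → -23 -27 0
*      → -23 0
*      → 0
8      → 0 8
-      → -8
negate → 8
drop   → (empty)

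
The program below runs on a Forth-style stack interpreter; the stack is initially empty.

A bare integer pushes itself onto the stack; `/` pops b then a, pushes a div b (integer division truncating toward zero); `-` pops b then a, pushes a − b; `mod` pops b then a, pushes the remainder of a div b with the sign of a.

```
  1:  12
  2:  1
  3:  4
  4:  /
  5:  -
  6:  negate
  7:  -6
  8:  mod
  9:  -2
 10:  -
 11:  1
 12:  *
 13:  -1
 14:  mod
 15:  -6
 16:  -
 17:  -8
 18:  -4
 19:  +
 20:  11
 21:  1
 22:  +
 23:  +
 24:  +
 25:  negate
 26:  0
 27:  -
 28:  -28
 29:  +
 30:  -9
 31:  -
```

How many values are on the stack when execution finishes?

12     → 12
1      → 12 1
4      → 12 1 4
/      → 12 0
-      → 12
negate → -12
-6     → -12 -6
mod    → 0
-2     → 0 -2
-      → 2
1      → 2 1
*      → 2
-1     → 2 -1
mod    → 0
-6     → 0 -6
-      → 6
-8     → 6 -8
-4     → 6 -8 -4
+      → 6 -12
11     → 6 -12 11
1      → 6 -12 11 1
+      → 6 -12 12
+      → 6 0
+      → 6
negate → -6
0      → -6 0
-      → -6
-28    → -6 -28
+      → -34
-9     → -34 -9
-      → -25

1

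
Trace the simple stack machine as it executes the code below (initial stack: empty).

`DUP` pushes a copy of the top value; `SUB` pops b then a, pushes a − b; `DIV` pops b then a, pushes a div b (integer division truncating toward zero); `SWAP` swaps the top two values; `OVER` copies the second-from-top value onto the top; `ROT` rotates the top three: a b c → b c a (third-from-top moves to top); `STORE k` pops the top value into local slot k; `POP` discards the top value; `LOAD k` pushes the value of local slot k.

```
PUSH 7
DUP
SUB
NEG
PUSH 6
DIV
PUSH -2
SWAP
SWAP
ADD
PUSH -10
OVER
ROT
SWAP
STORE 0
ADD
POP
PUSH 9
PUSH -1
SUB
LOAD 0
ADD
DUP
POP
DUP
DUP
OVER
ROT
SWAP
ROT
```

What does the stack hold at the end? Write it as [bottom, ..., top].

PUSH 7    [7]
DUP       [7, 7]
SUB       [0]
NEG       [0]
PUSH 6    [0, 6]
DIV       [0]
PUSH -2   [0, -2]
SWAP      [-2, 0]
SWAP      [0, -2]
ADD       [-2]
PUSH -10  [-2, -10]
OVER      [-2, -10, -2]
ROT       [-10, -2, -2]
SWAP      [-10, -2, -2]
STORE 0   [-10, -2]
ADD       [-12]
POP       []
PUSH 9    [9]
PUSH -1   [9, -1]
SUB       [10]
LOAD 0    [10, -2]
ADD       [8]
DUP       [8, 8]
POP       [8]
DUP       [8, 8]
DUP       [8, 8, 8]
OVER      [8, 8, 8, 8]
ROT       [8, 8, 8, 8]
SWAP      [8, 8, 8, 8]
ROT       [8, 8, 8, 8]

[8, 8, 8, 8]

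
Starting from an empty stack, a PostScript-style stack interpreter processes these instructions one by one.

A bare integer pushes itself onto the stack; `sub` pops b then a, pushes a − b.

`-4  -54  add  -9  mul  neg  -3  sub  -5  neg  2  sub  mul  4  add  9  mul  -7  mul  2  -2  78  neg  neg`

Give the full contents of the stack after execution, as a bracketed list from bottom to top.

[97839, 2, -2, 78]

-4  : [-4]
-54 : [-4, -54]
add : [-58]
-9  : [-58, -9]
mul : [522]
neg : [-522]
-3  : [-522, -3]
sub : [-519]
-5  : [-519, -5]
neg : [-519, 5]
2   : [-519, 5, 2]
sub : [-519, 3]
mul : [-1557]
4   : [-1557, 4]
add : [-1553]
9   : [-1553, 9]
mul : [-13977]
-7  : [-13977, -7]
mul : [97839]
2   : [97839, 2]
-2  : [97839, 2, -2]
78  : [97839, 2, -2, 78]
neg : [97839, 2, -2, -78]
neg : [97839, 2, -2, 78]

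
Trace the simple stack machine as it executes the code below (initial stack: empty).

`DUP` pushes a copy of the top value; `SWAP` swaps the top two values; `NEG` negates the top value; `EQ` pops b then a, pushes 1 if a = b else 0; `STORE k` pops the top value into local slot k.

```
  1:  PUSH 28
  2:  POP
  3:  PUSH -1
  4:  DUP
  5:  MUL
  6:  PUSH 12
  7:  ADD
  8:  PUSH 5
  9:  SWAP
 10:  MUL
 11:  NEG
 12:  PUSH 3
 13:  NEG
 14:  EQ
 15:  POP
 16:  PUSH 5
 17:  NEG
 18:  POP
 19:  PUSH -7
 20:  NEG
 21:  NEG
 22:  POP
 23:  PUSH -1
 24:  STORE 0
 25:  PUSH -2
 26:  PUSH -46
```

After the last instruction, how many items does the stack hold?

2

PUSH 28  : [28]
POP      : []
PUSH -1  : [-1]
DUP      : [-1, -1]
MUL      : [1]
PUSH 12  : [1, 12]
ADD      : [13]
PUSH 5   : [13, 5]
SWAP     : [5, 13]
MUL      : [65]
NEG      : [-65]
PUSH 3   : [-65, 3]
NEG      : [-65, -3]
EQ       : [0]
POP      : []
PUSH 5   : [5]
NEG      : [-5]
POP      : []
PUSH -7  : [-7]
NEG      : [7]
NEG      : [-7]
POP      : []
PUSH -1  : [-1]
STORE 0  : []
PUSH -2  : [-2]
PUSH -46 : [-2, -46]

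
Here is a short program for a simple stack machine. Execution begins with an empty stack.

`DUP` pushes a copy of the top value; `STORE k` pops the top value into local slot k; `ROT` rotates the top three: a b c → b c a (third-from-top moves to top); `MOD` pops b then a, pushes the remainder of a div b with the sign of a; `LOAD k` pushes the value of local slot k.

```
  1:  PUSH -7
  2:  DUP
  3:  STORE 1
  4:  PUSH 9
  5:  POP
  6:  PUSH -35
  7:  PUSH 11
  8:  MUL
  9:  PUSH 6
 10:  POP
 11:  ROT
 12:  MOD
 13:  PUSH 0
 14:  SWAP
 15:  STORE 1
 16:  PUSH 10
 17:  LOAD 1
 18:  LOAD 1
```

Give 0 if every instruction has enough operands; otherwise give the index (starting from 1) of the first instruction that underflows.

PUSH -7  -> -7
DUP      -> -7 -7
STORE 1  -> -7
PUSH 9   -> -7 9
POP      -> -7
PUSH -35 -> -7 -35
PUSH 11  -> -7 -35 11
MUL      -> -7 -385
PUSH 6   -> -7 -385 6
POP      -> -7 -385
ROT  — needs 3 operands, stack has 2 → underflow

11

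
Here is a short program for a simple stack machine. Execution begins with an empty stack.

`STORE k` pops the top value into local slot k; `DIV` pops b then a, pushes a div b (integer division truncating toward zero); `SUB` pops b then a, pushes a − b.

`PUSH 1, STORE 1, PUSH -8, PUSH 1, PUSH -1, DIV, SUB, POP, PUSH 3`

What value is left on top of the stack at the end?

3

PUSH 1  -> 1
STORE 1 -> (empty)
PUSH -8 -> -8
PUSH 1  -> -8 1
PUSH -1 -> -8 1 -1
DIV     -> -8 -1
SUB     -> -7
POP     -> (empty)
PUSH 3  -> 3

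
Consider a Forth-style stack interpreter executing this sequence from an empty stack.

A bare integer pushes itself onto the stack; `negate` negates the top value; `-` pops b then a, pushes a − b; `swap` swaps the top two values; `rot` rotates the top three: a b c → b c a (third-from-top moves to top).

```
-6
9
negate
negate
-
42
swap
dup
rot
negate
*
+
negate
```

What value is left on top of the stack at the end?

-615

-6     -> -6
9      -> -6 9
negate -> -6 -9
negate -> -6 9
-      -> -15
42     -> -15 42
swap   -> 42 -15
dup    -> 42 -15 -15
rot    -> -15 -15 42
negate -> -15 -15 -42
*      -> -15 630
+      -> 615
negate -> -615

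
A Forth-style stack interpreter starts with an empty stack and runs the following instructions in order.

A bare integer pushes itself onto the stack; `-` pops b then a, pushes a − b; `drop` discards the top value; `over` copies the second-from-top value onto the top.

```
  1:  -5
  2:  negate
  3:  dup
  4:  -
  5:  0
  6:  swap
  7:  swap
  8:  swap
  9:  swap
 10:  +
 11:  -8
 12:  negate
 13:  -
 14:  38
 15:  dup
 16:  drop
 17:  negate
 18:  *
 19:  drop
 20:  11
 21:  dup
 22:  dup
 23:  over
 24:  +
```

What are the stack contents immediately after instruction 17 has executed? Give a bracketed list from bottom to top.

-5     : [-5]
negate : [5]
dup    : [5, 5]
-      : [0]
0      : [0, 0]
swap   : [0, 0]
swap   : [0, 0]
swap   : [0, 0]
swap   : [0, 0]
+      : [0]
-8     : [0, -8]
negate : [0, 8]
-      : [-8]
38     : [-8, 38]
dup    : [-8, 38, 38]
drop   : [-8, 38]
negate : [-8, -38]

[-8, -38]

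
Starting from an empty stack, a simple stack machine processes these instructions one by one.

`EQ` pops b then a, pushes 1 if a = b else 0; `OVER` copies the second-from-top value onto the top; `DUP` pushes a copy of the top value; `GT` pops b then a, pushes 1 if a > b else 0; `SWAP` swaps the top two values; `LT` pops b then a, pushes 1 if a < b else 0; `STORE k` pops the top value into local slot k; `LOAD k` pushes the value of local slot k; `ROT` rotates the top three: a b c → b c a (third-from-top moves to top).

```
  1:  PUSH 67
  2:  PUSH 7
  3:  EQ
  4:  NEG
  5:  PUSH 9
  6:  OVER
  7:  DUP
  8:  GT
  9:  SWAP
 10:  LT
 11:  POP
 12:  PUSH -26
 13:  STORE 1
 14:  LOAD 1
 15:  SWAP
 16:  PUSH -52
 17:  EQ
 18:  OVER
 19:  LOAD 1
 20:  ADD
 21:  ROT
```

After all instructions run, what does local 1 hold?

PUSH 67   [67]
PUSH 7    [67, 7]
EQ        [0]
NEG       [0]
PUSH 9    [0, 9]
OVER      [0, 9, 0]
DUP       [0, 9, 0, 0]
GT        [0, 9, 0]
SWAP      [0, 0, 9]
LT        [0, 1]
POP       [0]
PUSH -26  [0, -26]
STORE 1   [0]
LOAD 1    [0, -26]
SWAP      [-26, 0]
PUSH -52  [-26, 0, -52]
EQ        [-26, 0]
OVER      [-26, 0, -26]
LOAD 1    [-26, 0, -26, -26]
ADD       [-26, 0, -52]
ROT       [0, -52, -26]

-26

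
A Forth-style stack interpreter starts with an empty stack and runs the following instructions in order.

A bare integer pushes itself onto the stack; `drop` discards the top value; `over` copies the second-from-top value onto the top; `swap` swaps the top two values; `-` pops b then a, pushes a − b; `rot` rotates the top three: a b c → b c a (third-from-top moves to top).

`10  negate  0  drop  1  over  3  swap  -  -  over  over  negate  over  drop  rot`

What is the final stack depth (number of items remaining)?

10      [10]
negate  [-10]
0       [-10, 0]
drop    [-10]
1       [-10, 1]
over    [-10, 1, -10]
3       [-10, 1, -10, 3]
swap    [-10, 1, 3, -10]
-       [-10, 1, 13]
-       [-10, -12]
over    [-10, -12, -10]
over    [-10, -12, -10, -12]
negate  [-10, -12, -10, 12]
over    [-10, -12, -10, 12, -10]
drop    [-10, -12, -10, 12]
rot     [-10, -10, 12, -12]

4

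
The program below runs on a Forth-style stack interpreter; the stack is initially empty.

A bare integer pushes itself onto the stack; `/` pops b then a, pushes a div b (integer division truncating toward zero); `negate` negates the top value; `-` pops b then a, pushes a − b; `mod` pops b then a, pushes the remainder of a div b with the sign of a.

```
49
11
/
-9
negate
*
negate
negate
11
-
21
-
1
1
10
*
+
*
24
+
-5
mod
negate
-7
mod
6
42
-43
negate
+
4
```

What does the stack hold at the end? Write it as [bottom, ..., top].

[-3, 6, 85, 4]

49     : [49]
11     : [49, 11]
/      : [4]
-9     : [4, -9]
negate : [4, 9]
*      : [36]
negate : [-36]
negate : [36]
11     : [36, 11]
-      : [25]
21     : [25, 21]
-      : [4]
1      : [4, 1]
1      : [4, 1, 1]
10     : [4, 1, 1, 10]
*      : [4, 1, 10]
+      : [4, 11]
*      : [44]
24     : [44, 24]
+      : [68]
-5     : [68, -5]
mod    : [3]
negate : [-3]
-7     : [-3, -7]
mod    : [-3]
6      : [-3, 6]
42     : [-3, 6, 42]
-43    : [-3, 6, 42, -43]
negate : [-3, 6, 42, 43]
+      : [-3, 6, 85]
4      : [-3, 6, 85, 4]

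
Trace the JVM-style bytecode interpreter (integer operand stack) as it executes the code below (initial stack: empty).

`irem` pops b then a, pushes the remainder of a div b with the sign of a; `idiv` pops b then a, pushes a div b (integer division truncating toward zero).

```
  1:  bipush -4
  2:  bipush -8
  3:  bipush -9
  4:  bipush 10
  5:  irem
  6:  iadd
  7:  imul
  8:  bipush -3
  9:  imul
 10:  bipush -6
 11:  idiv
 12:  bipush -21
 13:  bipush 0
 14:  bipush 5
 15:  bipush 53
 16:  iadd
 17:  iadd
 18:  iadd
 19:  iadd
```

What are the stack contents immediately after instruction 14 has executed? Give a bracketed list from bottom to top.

[34, -21, 0, 5]

bipush -4  : -4
bipush -8  : -4 -8
bipush -9  : -4 -8 -9
bipush 10  : -4 -8 -9 10
irem       : -4 -8 -9
iadd       : -4 -17
imul       : 68
bipush -3  : 68 -3
imul       : -204
bipush -6  : -204 -6
idiv       : 34
bipush -21 : 34 -21
bipush 0   : 34 -21 0
bipush 5   : 34 -21 0 5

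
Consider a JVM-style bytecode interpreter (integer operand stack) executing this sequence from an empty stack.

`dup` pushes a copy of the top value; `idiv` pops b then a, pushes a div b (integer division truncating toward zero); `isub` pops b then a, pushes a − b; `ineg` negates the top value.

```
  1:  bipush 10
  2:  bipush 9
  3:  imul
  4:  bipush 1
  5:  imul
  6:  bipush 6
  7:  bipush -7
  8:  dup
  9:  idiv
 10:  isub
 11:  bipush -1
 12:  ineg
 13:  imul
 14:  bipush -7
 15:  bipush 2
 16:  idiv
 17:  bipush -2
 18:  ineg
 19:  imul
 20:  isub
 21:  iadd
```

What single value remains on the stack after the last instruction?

101

bipush 10 : [10]
bipush 9  : [10, 9]
imul      : [90]
bipush 1  : [90, 1]
imul      : [90]
bipush 6  : [90, 6]
bipush -7 : [90, 6, -7]
dup       : [90, 6, -7, -7]
idiv      : [90, 6, 1]
isub      : [90, 5]
bipush -1 : [90, 5, -1]
ineg      : [90, 5, 1]
imul      : [90, 5]
bipush -7 : [90, 5, -7]
bipush 2  : [90, 5, -7, 2]
idiv      : [90, 5, -3]
bipush -2 : [90, 5, -3, -2]
ineg      : [90, 5, -3, 2]
imul      : [90, 5, -6]
isub      : [90, 11]
iadd      : [101]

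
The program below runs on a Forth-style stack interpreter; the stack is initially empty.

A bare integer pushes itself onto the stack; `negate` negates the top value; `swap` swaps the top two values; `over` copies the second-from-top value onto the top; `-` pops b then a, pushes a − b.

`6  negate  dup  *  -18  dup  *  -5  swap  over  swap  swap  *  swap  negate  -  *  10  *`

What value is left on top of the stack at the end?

6      : 6
negate : -6
dup    : -6 -6
*      : 36
-18    : 36 -18
dup    : 36 -18 -18
*      : 36 324
-5     : 36 324 -5
swap   : 36 -5 324
over   : 36 -5 324 -5
swap   : 36 -5 -5 324
swap   : 36 -5 324 -5
*      : 36 -5 -1620
swap   : 36 -1620 -5
negate : 36 -1620 5
-      : 36 -1625
*      : -58500
10     : -58500 10
*      : -585000

-585000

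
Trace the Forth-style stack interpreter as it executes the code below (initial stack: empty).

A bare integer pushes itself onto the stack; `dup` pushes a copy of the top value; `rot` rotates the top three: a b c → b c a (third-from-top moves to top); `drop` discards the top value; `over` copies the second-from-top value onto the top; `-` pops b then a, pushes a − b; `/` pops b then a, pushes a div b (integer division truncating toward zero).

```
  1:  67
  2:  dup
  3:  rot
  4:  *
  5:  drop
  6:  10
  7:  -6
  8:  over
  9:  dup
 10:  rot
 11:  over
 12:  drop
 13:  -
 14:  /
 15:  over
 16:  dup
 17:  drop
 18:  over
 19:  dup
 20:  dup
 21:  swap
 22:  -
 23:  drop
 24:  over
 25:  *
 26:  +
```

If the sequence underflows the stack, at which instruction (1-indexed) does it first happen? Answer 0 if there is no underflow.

67  -> [67]
dup -> [67, 67]
rot  — needs 3 operands, stack has 2 → underflow

3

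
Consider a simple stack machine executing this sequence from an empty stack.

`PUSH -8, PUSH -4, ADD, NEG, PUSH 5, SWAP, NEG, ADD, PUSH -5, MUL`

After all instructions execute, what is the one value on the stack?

35

PUSH -8  [-8]
PUSH -4  [-8, -4]
ADD      [-12]
NEG      [12]
PUSH 5   [12, 5]
SWAP     [5, 12]
NEG      [5, -12]
ADD      [-7]
PUSH -5  [-7, -5]
MUL      [35]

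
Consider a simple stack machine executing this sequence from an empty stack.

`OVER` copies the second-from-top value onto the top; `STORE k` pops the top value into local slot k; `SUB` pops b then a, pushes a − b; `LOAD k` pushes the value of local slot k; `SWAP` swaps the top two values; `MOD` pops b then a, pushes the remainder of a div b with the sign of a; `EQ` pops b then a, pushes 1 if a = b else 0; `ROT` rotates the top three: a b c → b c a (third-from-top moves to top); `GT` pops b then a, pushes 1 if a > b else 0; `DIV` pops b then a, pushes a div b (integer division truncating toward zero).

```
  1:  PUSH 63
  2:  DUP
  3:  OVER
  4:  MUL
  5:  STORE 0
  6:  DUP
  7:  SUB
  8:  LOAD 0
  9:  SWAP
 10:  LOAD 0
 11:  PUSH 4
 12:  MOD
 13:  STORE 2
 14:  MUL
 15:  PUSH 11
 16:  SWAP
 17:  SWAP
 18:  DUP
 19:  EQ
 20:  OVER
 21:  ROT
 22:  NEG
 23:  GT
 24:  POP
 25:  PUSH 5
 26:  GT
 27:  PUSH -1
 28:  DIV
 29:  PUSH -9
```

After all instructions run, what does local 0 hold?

3969

PUSH 63 → 63
DUP     → 63 63
OVER    → 63 63 63
MUL     → 63 3969
STORE 0 → 63
DUP     → 63 63
SUB     → 0
LOAD 0  → 0 3969
SWAP    → 3969 0
LOAD 0  → 3969 0 3969
PUSH 4  → 3969 0 3969 4
MOD     → 3969 0 1
STORE 2 → 3969 0
MUL     → 0
PUSH 11 → 0 11
SWAP    → 11 0
SWAP    → 0 11
DUP     → 0 11 11
EQ      → 0 1
OVER    → 0 1 0
ROT     → 1 0 0
NEG     → 1 0 0
GT      → 1 0
POP     → 1
PUSH 5  → 1 5
GT      → 0
PUSH -1 → 0 -1
DIV     → 0
PUSH -9 → 0 -9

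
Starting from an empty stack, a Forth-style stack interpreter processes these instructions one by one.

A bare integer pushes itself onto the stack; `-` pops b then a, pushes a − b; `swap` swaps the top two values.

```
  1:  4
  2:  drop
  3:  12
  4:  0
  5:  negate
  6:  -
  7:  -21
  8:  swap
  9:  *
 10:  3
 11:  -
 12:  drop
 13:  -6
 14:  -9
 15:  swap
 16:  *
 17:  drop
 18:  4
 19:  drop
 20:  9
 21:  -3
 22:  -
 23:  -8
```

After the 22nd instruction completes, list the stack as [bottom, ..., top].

4      : 4
drop   : (empty)
12     : 12
0      : 12 0
negate : 12 0
-      : 12
-21    : 12 -21
swap   : -21 12
*      : -252
3      : -252 3
-      : -255
drop   : (empty)
-6     : -6
-9     : -6 -9
swap   : -9 -6
*      : 54
drop   : (empty)
4      : 4
drop   : (empty)
9      : 9
-3     : 9 -3
-      : 12

[12]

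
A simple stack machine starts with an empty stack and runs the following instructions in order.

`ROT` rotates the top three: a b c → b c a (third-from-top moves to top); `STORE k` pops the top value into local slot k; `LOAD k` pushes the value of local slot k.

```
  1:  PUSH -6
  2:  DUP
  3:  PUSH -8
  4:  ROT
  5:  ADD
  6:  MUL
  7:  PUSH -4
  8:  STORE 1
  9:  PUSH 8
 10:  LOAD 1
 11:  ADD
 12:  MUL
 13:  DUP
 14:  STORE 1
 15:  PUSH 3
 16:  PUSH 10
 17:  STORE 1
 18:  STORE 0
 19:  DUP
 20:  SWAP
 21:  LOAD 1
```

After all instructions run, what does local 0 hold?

3

PUSH -6 : -6
DUP     : -6 -6
PUSH -8 : -6 -6 -8
ROT     : -6 -8 -6
ADD     : -6 -14
MUL     : 84
PUSH -4 : 84 -4
STORE 1 : 84
PUSH 8  : 84 8
LOAD 1  : 84 8 -4
ADD     : 84 4
MUL     : 336
DUP     : 336 336
STORE 1 : 336
PUSH 3  : 336 3
PUSH 10 : 336 3 10
STORE 1 : 336 3
STORE 0 : 336
DUP     : 336 336
SWAP    : 336 336
LOAD 1  : 336 336 10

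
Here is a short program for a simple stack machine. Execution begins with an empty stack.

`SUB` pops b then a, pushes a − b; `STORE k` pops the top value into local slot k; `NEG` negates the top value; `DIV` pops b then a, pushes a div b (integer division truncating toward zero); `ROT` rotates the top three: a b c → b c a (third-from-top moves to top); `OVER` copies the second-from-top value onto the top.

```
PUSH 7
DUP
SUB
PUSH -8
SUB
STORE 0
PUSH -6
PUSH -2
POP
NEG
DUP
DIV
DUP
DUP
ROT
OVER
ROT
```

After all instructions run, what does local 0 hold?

PUSH 7  : [7]
DUP     : [7, 7]
SUB     : [0]
PUSH -8 : [0, -8]
SUB     : [8]
STORE 0 : []
PUSH -6 : [-6]
PUSH -2 : [-6, -2]
POP     : [-6]
NEG     : [6]
DUP     : [6, 6]
DIV     : [1]
DUP     : [1, 1]
DUP     : [1, 1, 1]
ROT     : [1, 1, 1]
OVER    : [1, 1, 1, 1]
ROT     : [1, 1, 1, 1]

8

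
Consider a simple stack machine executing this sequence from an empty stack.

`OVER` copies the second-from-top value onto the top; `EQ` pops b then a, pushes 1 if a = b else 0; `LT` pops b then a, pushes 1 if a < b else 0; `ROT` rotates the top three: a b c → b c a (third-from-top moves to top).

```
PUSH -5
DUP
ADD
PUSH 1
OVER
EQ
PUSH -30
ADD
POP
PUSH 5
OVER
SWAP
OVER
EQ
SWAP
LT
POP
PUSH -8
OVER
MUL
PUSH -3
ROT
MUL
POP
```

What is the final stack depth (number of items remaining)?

1

PUSH -5  -> -5
DUP      -> -5 -5
ADD      -> -10
PUSH 1   -> -10 1
OVER     -> -10 1 -10
EQ       -> -10 0
PUSH -30 -> -10 0 -30
ADD      -> -10 -30
POP      -> -10
PUSH 5   -> -10 5
OVER     -> -10 5 -10
SWAP     -> -10 -10 5
OVER     -> -10 -10 5 -10
EQ       -> -10 -10 0
SWAP     -> -10 0 -10
LT       -> -10 0
POP      -> -10
PUSH -8  -> -10 -8
OVER     -> -10 -8 -10
MUL      -> -10 80
PUSH -3  -> -10 80 -3
ROT      -> 80 -3 -10
MUL      -> 80 30
POP      -> 80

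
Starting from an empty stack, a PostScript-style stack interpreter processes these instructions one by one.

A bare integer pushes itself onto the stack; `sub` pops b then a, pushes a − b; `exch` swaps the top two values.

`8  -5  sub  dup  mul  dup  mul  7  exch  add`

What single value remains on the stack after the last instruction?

8    : [8]
-5   : [8, -5]
sub  : [13]
dup  : [13, 13]
mul  : [169]
dup  : [169, 169]
mul  : [28561]
7    : [28561, 7]
exch : [7, 28561]
add  : [28568]

28568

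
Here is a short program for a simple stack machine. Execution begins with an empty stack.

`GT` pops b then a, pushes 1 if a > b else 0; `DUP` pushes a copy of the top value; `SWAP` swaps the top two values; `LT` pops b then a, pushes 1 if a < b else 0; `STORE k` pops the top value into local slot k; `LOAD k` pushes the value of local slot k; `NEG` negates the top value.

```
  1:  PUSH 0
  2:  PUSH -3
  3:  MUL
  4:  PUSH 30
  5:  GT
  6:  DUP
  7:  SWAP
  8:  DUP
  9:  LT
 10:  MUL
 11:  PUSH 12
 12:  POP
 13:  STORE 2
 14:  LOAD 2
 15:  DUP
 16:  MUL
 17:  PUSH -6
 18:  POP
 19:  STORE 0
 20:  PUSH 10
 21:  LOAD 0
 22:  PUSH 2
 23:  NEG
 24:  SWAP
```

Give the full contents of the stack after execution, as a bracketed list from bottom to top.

PUSH 0  : [0]
PUSH -3 : [0, -3]
MUL     : [0]
PUSH 30 : [0, 30]
GT      : [0]
DUP     : [0, 0]
SWAP    : [0, 0]
DUP     : [0, 0, 0]
LT      : [0, 0]
MUL     : [0]
PUSH 12 : [0, 12]
POP     : [0]
STORE 2 : []
LOAD 2  : [0]
DUP     : [0, 0]
MUL     : [0]
PUSH -6 : [0, -6]
POP     : [0]
STORE 0 : []
PUSH 10 : [10]
LOAD 0  : [10, 0]
PUSH 2  : [10, 0, 2]
NEG     : [10, 0, -2]
SWAP    : [10, -2, 0]

[10, -2, 0]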